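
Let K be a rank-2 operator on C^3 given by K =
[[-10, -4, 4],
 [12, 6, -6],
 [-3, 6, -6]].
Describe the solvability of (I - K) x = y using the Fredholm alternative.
(I - K) is invertible (det(I - K) = 71 ≠ 0), so for every y in C^3 the equation (I - K) x = y has a unique solution.

K has rank 2 and factors as K = U V^T = u1 v1^T + u2 v2^T with u1 = (-2, 3, 3), v1 = (2, 2, -2), u2 = (-2, 2, -3), v2 = (3, 0, 0) (multiplying out reproduces the displayed K). The nonzero eigenvalues of U V^T coincide with those of the 2 x 2 matrix G = V^T U = [[v1·u1, v1·u2], [v2·u1, v2·u2]] = [[-4, 6], [-6, -6]], and by the Sylvester determinant identity det(I_3 - U V^T) = det(I_2 - V^T U) = det([[5, -6], [6, 7]]) = (5)(7) - (-6)(6) = 71. (Direct check: I - K =
[[11, 4, -4],
 [-12, -5, 6],
 [3, -6, 7]]
has determinant 71.) The finite-dimensional Fredholm alternative says: either (I - K) is invertible, or ker(I - K) ≠ {0} and then range(I - K) = ker((I - K)^*)^⊥, with dim ker(I - K) = dim ker((I - K)^*). Since det(I - K) ≠ 0, 1 is not an eigenvalue of K and ker(I - K) = {0}, so we are in the first case: for every y there is a unique x = (I - K)^(-1) y. (Explicitly, by the Woodbury identity, (I - U V^T)^(-1) = I + U (I_2 - G)^(-1) V^T.)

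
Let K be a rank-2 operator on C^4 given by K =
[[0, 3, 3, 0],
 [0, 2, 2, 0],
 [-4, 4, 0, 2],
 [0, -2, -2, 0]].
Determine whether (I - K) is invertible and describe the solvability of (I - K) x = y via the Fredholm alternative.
(I - K) is invertible (det(I - K) = 7 ≠ 0), so for every y in C^4 the equation (I - K) x = y has a unique solution.

K has rank 2 and factors as K = U V^T = u1 v1^T + u2 v2^T with u1 = (-3, -2, 2, 2), v1 = (0, -1, -1, 0), u2 = (0, 0, -2, 0), v2 = (2, -3, -1, -1) (multiplying out reproduces the displayed K). The nonzero eigenvalues of U V^T coincide with those of the 2 x 2 matrix G = V^T U = [[v1·u1, v1·u2], [v2·u1, v2·u2]] = [[0, 2], [-4, 2]], and by the Sylvester determinant identity det(I_4 - U V^T) = det(I_2 - V^T U) = det([[1, -2], [4, -1]]) = (1)(-1) - (-2)(4) = 7. (Direct check: I - K =
[[1, -3, -3, 0],
 [0, -1, -2, 0],
 [4, -4, 1, -2],
 [0, 2, 2, 1]]
has determinant 7.) The finite-dimensional Fredholm alternative says: either (I - K) is invertible, or ker(I - K) ≠ {0} and then range(I - K) = ker((I - K)^*)^⊥, with dim ker(I - K) = dim ker((I - K)^*). Since det(I - K) ≠ 0, 1 is not an eigenvalue of K and ker(I - K) = {0}, so we are in the first case: for every y there is a unique x = (I - K)^(-1) y. (Explicitly, by the Woodbury identity, (I - U V^T)^(-1) = I + U (I_2 - G)^(-1) V^T.)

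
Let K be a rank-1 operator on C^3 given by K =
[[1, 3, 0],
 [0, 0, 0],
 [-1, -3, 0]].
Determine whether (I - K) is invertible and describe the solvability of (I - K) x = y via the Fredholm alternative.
(I - K) is singular (det(I - K) = 0, i.e. 1 ∈ sigma(K)). (I - K) x = y is solvable iff y ⊥ ker((I - K)^*) = span{(1, 3, 0)}, i.e. iff y_1 + 3y_2 = 0. When solvable, the solutions are x = y + c·(1, 0, -1), c arbitrary (ker(I - K) = span{(1, 0, -1)}, dimension 1).

K has rank 1, so it is an outer product K = u v^T: every row of K is a multiple of one row vector. Reading off the entries, u = (1, 0, -1) and v = (1, 3, 0) (row i of K equals u_i·v^T). A rank-one matrix u v^T satisfies K u = u (v·u) and kills the (2)-dimensional subspace v^⊥, so its characteristic polynomial is lambda^2 (lambda - v·u) with v·u = tr K = 1. Hence the eigenvalues of I - K are 1 (multiplicity 2) and 1 - (1) = 0, so det(I - K) = 0. (Direct check: I - K =
[[0, -3, 0],
 [0, 1, 0],
 [1, 3, 1]]
has determinant 0.) So 1 is an eigenvalue of K and (I - K) is not invertible. The finite-dimensional Fredholm alternative says: either (I - K) is invertible, or ker(I - K) ≠ {0} and then range(I - K) = ker((I - K)^*)^⊥, with dim ker(I - K) = dim ker((I - K)^*). We are in the second case, so we need both kernels. Kernel of I - K: (I - K) u = u - u (v·u) = u - u = 0, so ker(I - K) = span{u} = span{(1, 0, -1)} (it is exactly 1-dimensional because rank(I - K) = 2). Kernel of the adjoint: K is real, so (I - K)^* = I - K^T = I - v u^T, and (I - v u^T) v = v - v (u·v) = 0; hence ker((I - K)^*) = span{v} = span{(1, 3, 0)}. Therefore (I - K) x = y is solvable iff <y, v> = 0, i.e. iff y_1 + 3y_2 = 0. When this holds, K y = u (v·y) = 0, so (I - K) y = y and x = y is a particular solution; the full solution set is the line x = y + c·u = y + c·(1, 0, -1), c ∈ C.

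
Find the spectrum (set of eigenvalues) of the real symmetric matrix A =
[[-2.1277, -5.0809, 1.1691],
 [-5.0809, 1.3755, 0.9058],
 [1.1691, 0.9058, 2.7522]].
sigma(A) ≈ {-6, 3, 5}

A is real symmetric, so its spectrum consists of real eigenvalues. Expanding the characteristic polynomial of the displayed matrix gives
  det(λ I - A) = p(λ) = λ^3 + (-2)λ^2 + (-33)λ + (90).
Solving p(λ) = 0 yields eigenvalues ≈ -6, 3, 5. (A is shown rounded to 4 decimals, so these recover the underlying integer eigenvalues to within that precision.)
Verification: the trace of A = 2 equals the sum of eigenvalues 2, and det(A) ≈ -89.9996 matches the eigenvalue product -90.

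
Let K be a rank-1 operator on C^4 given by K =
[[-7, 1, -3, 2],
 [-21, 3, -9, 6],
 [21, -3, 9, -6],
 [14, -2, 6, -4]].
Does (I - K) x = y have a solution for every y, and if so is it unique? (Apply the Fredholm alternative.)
(I - K) is singular (det(I - K) = 0, i.e. 1 ∈ sigma(K)). (I - K) x = y is solvable iff y ⊥ ker((I - K)^*) = span{(-7, 1, -3, 2)}, i.e. iff -7y_1 + y_2 - 3y_3 + 2y_4 = 0. When solvable, the solutions are x = y + c·(1, 3, -3, -2), c arbitrary (ker(I - K) = span{(1, 3, -3, -2)}, dimension 1).

K has rank 1, so it is an outer product K = u v^T: every row of K is a multiple of one row vector. Reading off the entries, u = (1, 3, -3, -2) and v = (-7, 1, -3, 2) (row i of K equals u_i·v^T). A rank-one matrix u v^T satisfies K u = u (v·u) and kills the (3)-dimensional subspace v^⊥, so its characteristic polynomial is lambda^3 (lambda - v·u) with v·u = tr K = 1. Hence the eigenvalues of I - K are 1 (multiplicity 3) and 1 - (1) = 0, so det(I - K) = 0. (Direct check: I - K =
[[8, -1, 3, -2],
 [21, -2, 9, -6],
 [-21, 3, -8, 6],
 [-14, 2, -6, 5]]
has determinant 0.) So 1 is an eigenvalue of K and (I - K) is not invertible. The finite-dimensional Fredholm alternative says: either (I - K) is invertible, or ker(I - K) ≠ {0} and then range(I - K) = ker((I - K)^*)^⊥, with dim ker(I - K) = dim ker((I - K)^*). We are in the second case, so we need both kernels. Kernel of I - K: (I - K) u = u - u (v·u) = u - u = 0, so ker(I - K) = span{u} = span{(1, 3, -3, -2)} (it is exactly 1-dimensional because rank(I - K) = 3). Kernel of the adjoint: K is real, so (I - K)^* = I - K^T = I - v u^T, and (I - v u^T) v = v - v (u·v) = 0; hence ker((I - K)^*) = span{v} = span{(-7, 1, -3, 2)}. Therefore (I - K) x = y is solvable iff <y, v> = 0, i.e. iff -7y_1 + y_2 - 3y_3 + 2y_4 = 0. When this holds, K y = u (v·y) = 0, so (I - K) y = y and x = y is a particular solution; the full solution set is the line x = y + c·u = y + c·(1, 3, -3, -2), c ∈ C.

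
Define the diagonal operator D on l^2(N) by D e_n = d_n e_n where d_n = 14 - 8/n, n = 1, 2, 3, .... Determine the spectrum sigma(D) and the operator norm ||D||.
sigma(D) = {14 - 8/n : n ≥ 1} ∪ {14}; ||D|| = 14

A bounded diagonal operator on l^2 with diagonal entries d_n has spectrum equal to the closure of {d_n : n ≥ 1}: every d_n is an eigenvalue (with eigenvector e_n), so {d_n} ⊂ sigma(D); the spectrum is closed, so its closure is too; and for lambda not in the closure, (D - lambda I) has bounded inverse (the diagonal entries 1/(d_n - lambda) are bounded). For our sequence d_n = 14 - 8/n, n = 1, 2, 3, ...:
  - {d_n} = {14 - 8/n : n ≥ 1}; the only limit point is 14
  - closure = {14 - 8/n : n ≥ 1} ∪ {14}
For the norm: a diagonal operator has ||D|| = sup_n |d_n|. Here d_n = 14 - 8/n increases monotonically from d_1 = 6 toward 14, with all terms in [6, 14); so sup_n |d_n| = 14 (the supremum is the limit, not attained). So ||D|| = 14.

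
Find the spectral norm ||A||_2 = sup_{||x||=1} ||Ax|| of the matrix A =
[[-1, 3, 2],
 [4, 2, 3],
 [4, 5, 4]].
||A||_2 ≈ 9.4306 (= sqrt(largest eigenvalue of A^T A))

||A||_2 = sigma_max(A) = sqrt(lambda_max(A^T A)). Form the symmetric matrix M = A^T A =
[[33, 25, 26],
 [25, 38, 32],
 [26, 32, 29]].
Its characteristic polynomial (trace, sum of principal 2x2 minors, determinant of M give the coefficients) is
  p(λ) = det(λ I - M) = λ^3 - 100λ^2 + 988λ - 361.
No integer candidate from the rational root theorem (±divisors of 361) is a root, so the roots are irrational. The cubic discriminant is Δ = 5098202645 > 0, so there are three distinct real roots. p(0) = -361 and p(1) = 528 have opposite signs, so a root lies in (0, 1); Newton's method refines it to λ ≈ 0.3799. p(10) = 519 and p(11) = -262 have opposite signs, so a root lies in (10, 11); Newton's method refines it to λ ≈ 10.6835. p(88) = -6345 and p(89) = 440 have opposite signs, so a root lies in (88, 89); Newton's method refines it to λ ≈ 88.9366. Check (Vieta): the three roots sum to 100, matching tr M = 100.
So the eigenvalues of A^T A are ≈ 0.3799, 10.6835, 88.9366 (all ≥ 0, as they must be for A^T A). The largest is λ_max ≈ 88.9366, hence ||A||_2 = sqrt(λ_max) ≈ 9.4306.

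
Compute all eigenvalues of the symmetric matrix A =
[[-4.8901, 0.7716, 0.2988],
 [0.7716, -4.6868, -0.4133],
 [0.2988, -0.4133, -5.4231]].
sigma(A) ≈ {-6, -5, -4}

A is real symmetric, so its spectrum consists of real eigenvalues. Expanding the characteristic polynomial of the displayed matrix gives
  det(λ I - A) = p(λ) = λ^3 + (15)λ^2 + (74)λ + (120).
Solving p(λ) = 0 yields eigenvalues ≈ -6, -5, -4. (A is shown rounded to 4 decimals, so these recover the underlying integer eigenvalues to within that precision.)
Verification: the trace of A = -15 equals the sum of eigenvalues -15, and det(A) ≈ -119.9997 matches the eigenvalue product -120.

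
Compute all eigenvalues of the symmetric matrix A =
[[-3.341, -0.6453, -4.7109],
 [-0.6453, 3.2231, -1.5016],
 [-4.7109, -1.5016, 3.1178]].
sigma(A) ≈ {-6, 3, 6}

A is real symmetric, so its spectrum consists of real eigenvalues. Expanding the characteristic polynomial of the displayed matrix gives
  det(λ I - A) = p(λ) = λ^3 + (-3)λ^2 + (-36)λ + (107.9971).
Solving p(λ) = 0 yields eigenvalues ≈ -6, 3, 6. (A is shown rounded to 4 decimals, so these recover the underlying integer eigenvalues to within that precision.)
Verification: the trace of A = 3 equals the sum of eigenvalues 3, and det(A) ≈ -107.9971 matches the eigenvalue product -108.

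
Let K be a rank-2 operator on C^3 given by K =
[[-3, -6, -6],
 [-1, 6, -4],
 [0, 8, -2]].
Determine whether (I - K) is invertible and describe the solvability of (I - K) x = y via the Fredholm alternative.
(I - K) is invertible (det(I - K) = 2 ≠ 0), so for every y in C^3 the equation (I - K) x = y has a unique solution.

K has rank 2 and factors as K = U V^T = u1 v1^T + u2 v2^T with u1 = (-3, 1, 2), v1 = (1, 2, 2), u2 = (0, -2, -2), v2 = (1, -2, 3) (multiplying out reproduces the displayed K). The nonzero eigenvalues of U V^T coincide with those of the 2 x 2 matrix G = V^T U = [[v1·u1, v1·u2], [v2·u1, v2·u2]] = [[3, -8], [1, -2]], and by the Sylvester determinant identity det(I_3 - U V^T) = det(I_2 - V^T U) = det([[-2, 8], [-1, 3]]) = (-2)(3) - (8)(-1) = 2. (Direct check: I - K =
[[4, 6, 6],
 [1, -5, 4],
 [0, -8, 3]]
has determinant 2.) The finite-dimensional Fredholm alternative says: either (I - K) is invertible, or ker(I - K) ≠ {0} and then range(I - K) = ker((I - K)^*)^⊥, with dim ker(I - K) = dim ker((I - K)^*). Since det(I - K) ≠ 0, 1 is not an eigenvalue of K and ker(I - K) = {0}, so we are in the first case: for every y there is a unique x = (I - K)^(-1) y. (Explicitly, by the Woodbury identity, (I - U V^T)^(-1) = I + U (I_2 - G)^(-1) V^T.)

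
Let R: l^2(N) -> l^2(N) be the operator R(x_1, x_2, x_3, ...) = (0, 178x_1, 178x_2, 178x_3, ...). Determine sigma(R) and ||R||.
sigma(R) = closed disk {z in C : |z| ≤ 178}; ||R|| = 178

Note R = 178·U where U is the unit right shift (U x)_k = x_{k-1} (with x_0 := 0); so ||R|| = 178||U|| and sigma(R) = 178·sigma(U). ||R x||^2 = sum_{k≥1} |178x_k|^2 = 31684||x||^2, so ||R|| = 178 and sigma(R) ⊂ {|z| ≤ 178}. For any |lambda| < 178, the equation (R - lambda I) x = 0 forces x_1 = 0, then 178x_k = lambda x_{k+1} ⇒ x = 0, so R has no eigenvalues. But (R - lambda I) is not surjective for |lambda| < 178: solving (R - lambda I) x = e_1 would require x_n proportional to (lambda/178)^(-n), which is not in l^2. So every |lambda| < 178 lies in the residual spectrum. The boundary |lambda| = 178 is in the approximate point spectrum (the spectrum is closed). Hence sigma(R) is the closed disk of radius 178.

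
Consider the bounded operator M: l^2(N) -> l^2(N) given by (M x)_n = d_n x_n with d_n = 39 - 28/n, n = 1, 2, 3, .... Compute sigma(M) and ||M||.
sigma(M) = {39 - 28/n : n ≥ 1} ∪ {39}; ||M|| = 39

A bounded diagonal operator on l^2 with diagonal entries d_n has spectrum equal to the closure of {d_n : n ≥ 1}: every d_n is an eigenvalue (with eigenvector e_n), so {d_n} ⊂ sigma(M); the spectrum is closed, so its closure is too; and for lambda not in the closure, (M - lambda I) has bounded inverse (the diagonal entries 1/(d_n - lambda) are bounded). For our sequence d_n = 39 - 28/n, n = 1, 2, 3, ...:
  - {d_n} = {39 - 28/n : n ≥ 1}; the only limit point is 39
  - closure = {39 - 28/n : n ≥ 1} ∪ {39}
For the norm: a diagonal operator has ||M|| = sup_n |d_n|. Here d_n = 39 - 28/n increases monotonically from d_1 = 11 toward 39, with all terms in [11, 39); so sup_n |d_n| = 39 (the supremum is the limit, not attained). So ||M|| = 39.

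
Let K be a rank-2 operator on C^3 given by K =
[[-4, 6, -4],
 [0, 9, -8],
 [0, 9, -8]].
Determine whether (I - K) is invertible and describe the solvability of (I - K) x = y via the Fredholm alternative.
(I - K) is singular (det(I - K) = 0, i.e. 1 ∈ sigma(K)). (I - K) x = y is solvable iff y ⊥ ker((I - K)^*) = span{(0, -9, 8)}, i.e. iff -9y_2 + 8y_3 = 0. When solvable, x is determined up to adding multiples of (-2, -5, -5) (ker(I - K) = span{(-2, -5, -5)}, dimension 1).

K has rank 2 and factors as K = U V^T = u1 v1^T + u2 v2^T with u1 = (0, 2, 2), v1 = (3, 0, -1), u2 = (2, 3, 3), v2 = (-2, 3, -2) (multiplying out reproduces the displayed K). The nonzero eigenvalues of U V^T coincide with those of the 2 x 2 matrix G = V^T U = [[v1·u1, v1·u2], [v2·u1, v2·u2]] = [[-2, 3], [2, -1]], and by the Sylvester determinant identity det(I_3 - U V^T) = det(I_2 - V^T U) = det([[3, -3], [-2, 2]]) = (3)(2) - (-3)(-2) = 0. (Direct check: I - K =
[[5, -6, 4],
 [0, -8, 8],
 [0, -9, 9]]
has determinant 0.) So 1 is an eigenvalue of K and (I - K) is not invertible. The finite-dimensional Fredholm alternative says: either (I - K) is invertible, or ker(I - K) ≠ {0} and then range(I - K) = ker((I - K)^*)^⊥, with dim ker(I - K) = dim ker((I - K)^*). We are in the second case, so we compute both kernels via the 2 x 2 reduction. If (I - U V^T) x = 0 then x = U (V^T x) lies in the column space of U; writing x = U b gives U (I_2 - G) b = 0, and since u1, u2 are independent, (I_2 - G) b = 0. With I_2 - G = [[3, -3], [-2, 2]] (singular, as its determinant is 0) a null vector is b = (-1, -1), so ker(I - K) = span{-1·u1 + (-1)·u2} = span{(-2, -5, -5)}. For the adjoint, (I - K)^* = I - K^T = I - V U^T, and the same argument gives ker((I - K)^*) = {V a : (I_2 - G)^T a = 0}; (I_2 - G)^T = [[3, -2], [-3, 2]] has null vector a = (-2, -3), so ker((I - K)^*) = span{-2·v1 + (-3)·v2} = span{(0, -9, 8)}. (Both kernels are 1-dimensional, matching rank(I - K) = 2.) Therefore (I - K) x = y is solvable iff <y, (0, -9, 8)> = 0, i.e. iff -9y_2 + 8y_3 = 0; when solvable the solution set is the line x_p + c·(-2, -5, -5), c ∈ C.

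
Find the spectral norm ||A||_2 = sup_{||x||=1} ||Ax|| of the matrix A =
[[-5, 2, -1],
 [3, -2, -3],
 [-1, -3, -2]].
||A||_2 ≈ 6.5811 (= sqrt(largest eigenvalue of A^T A))

||A||_2 = sigma_max(A) = sqrt(lambda_max(A^T A)). Form the symmetric matrix M = A^T A =
[[35, -13, -2],
 [-13, 17, 10],
 [-2, 10, 14]].
Its characteristic polynomial (trace, sum of principal 2x2 minors, determinant of M give the coefficients) is
  p(λ) = det(λ I - M) = λ^3 - 66λ^2 + 1050λ - 2916.
No integer candidate from the rational root theorem (±divisors of 2916) is a root, so the roots are irrational. The cubic discriminant is Δ = 226472544 > 0, so there are three distinct real roots. p(3) = -333 and p(4) = 292 have opposite signs, so a root lies in (3, 4); Newton's method refines it to λ ≈ 3.5106. p(19) = 67 and p(20) = -316 have opposite signs, so a root lies in (19, 20); Newton's method refines it to λ ≈ 19.1779. p(43) = -293 and p(44) = 692 have opposite signs, so a root lies in (43, 44); Newton's method refines it to λ ≈ 43.3115. Check (Vieta): the three roots sum to 66, matching tr M = 66.
So the eigenvalues of A^T A are ≈ 3.5106, 19.1779, 43.3115 (all ≥ 0, as they must be for A^T A). The largest is λ_max ≈ 43.3115, hence ||A||_2 = sqrt(λ_max) ≈ 6.5811.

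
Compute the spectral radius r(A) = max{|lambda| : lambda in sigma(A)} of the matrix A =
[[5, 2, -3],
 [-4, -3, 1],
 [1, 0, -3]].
r(A) ≈ 3.3059

The eigenvalues of A are the roots of its characteristic polynomial. With M = A (coefficients from the trace, the sum of principal 2x2 minors, and det A):
  p(λ) = det(λ I - M) = λ^3 + λ^2 - 10λ - 14.
No integer candidate from the rational root theorem (±divisors of 14) is a root, so the roots are irrational. The cubic discriminant is Δ = 1384 > 0, so there are three distinct real roots. p(-3) = -2 and p(-2) = 2 have opposite signs, so a root lies in (-3, -2); Newton's method refines it to λ ≈ -2.7857. p(-2) = 2 and p(-1) = -4 have opposite signs, so a root lies in (-2, -1); Newton's method refines it to λ ≈ -1.5202. p(3) = -8 and p(4) = 26 have opposite signs, so a root lies in (3, 4); Newton's method refines it to λ ≈ 3.3059. Check (Vieta): the three roots sum to -1, matching tr M = -1.
Thus the eigenvalues (to 4 decimals) are -2.7857 (modulus 2.7857); -1.5202 (modulus 1.5202); 3.3059 (modulus 3.3059). The spectral radius is the largest modulus: r(A) ≈ 3.3059. (Cross-check: r(A) ≤ ||A||_2 ≈ 8.1123; equality holds whenever A is normal, though it can also hold for some non-normal A.)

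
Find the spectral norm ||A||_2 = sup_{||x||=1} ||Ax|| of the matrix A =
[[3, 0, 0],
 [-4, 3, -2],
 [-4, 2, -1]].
||A||_2 ≈ 7.4491 (= sqrt(largest eigenvalue of A^T A))

||A||_2 = sigma_max(A) = sqrt(lambda_max(A^T A)). Form the symmetric matrix M = A^T A =
[[41, -20, 12],
 [-20, 13, -8],
 [12, -8, 5]].
Its characteristic polynomial (trace, sum of principal 2x2 minors, determinant of M give the coefficients) is
  p(λ) = det(λ I - M) = λ^3 - 59λ^2 + 195λ - 9.
No integer candidate from the rational root theorem (±divisors of 9) is a root, so the roots are irrational. The cubic discriminant is Δ = 97173504 > 0, so there are three distinct real roots. p(0) = -9 and p(1) = 128 have opposite signs, so a root lies in (0, 1); Newton's method refines it to λ ≈ 0.0468. p(3) = 72 and p(4) = -109 have opposite signs, so a root lies in (3, 4); Newton's method refines it to λ ≈ 3.4645. p(55) = -1384 and p(56) = 1503 have opposite signs, so a root lies in (55, 56); Newton's method refines it to λ ≈ 55.4887. Check (Vieta): the three roots sum to 59, matching tr M = 59.
So the eigenvalues of A^T A are ≈ 0.0468, 3.4645, 55.4887 (all ≥ 0, as they must be for A^T A). The largest is λ_max ≈ 55.4887, hence ||A||_2 = sqrt(λ_max) ≈ 7.4491.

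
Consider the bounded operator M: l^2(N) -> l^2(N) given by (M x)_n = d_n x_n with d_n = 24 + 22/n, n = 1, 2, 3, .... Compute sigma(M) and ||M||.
sigma(M) = {24 + 22/n : n ≥ 1} ∪ {24}; ||M|| = 46

A bounded diagonal operator on l^2 with diagonal entries d_n has spectrum equal to the closure of {d_n : n ≥ 1}: every d_n is an eigenvalue (with eigenvector e_n), so {d_n} ⊂ sigma(M); the spectrum is closed, so its closure is too; and for lambda not in the closure, (M - lambda I) has bounded inverse (the diagonal entries 1/(d_n - lambda) are bounded). For our sequence d_n = 24 + 22/n, n = 1, 2, 3, ...:
  - {d_n} = {24 + 22/n : n ≥ 1}; the only limit point is 24
  - closure = {24 + 22/n : n ≥ 1} ∪ {24}
For the norm: a diagonal operator has ||M|| = sup_n |d_n|. Here d_n = 24 + 22/n is positive and decreasing, so sup_n |d_n| = d_1 = 24 + 22 = 46. So ||M|| = 46.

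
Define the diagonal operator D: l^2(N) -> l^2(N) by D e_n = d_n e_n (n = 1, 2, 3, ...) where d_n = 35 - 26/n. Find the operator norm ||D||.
||D|| = 35

For a diagonal operator on l^2 with entries d_n, ||D|| = sup_n |d_n|. Here d_1 = 9, d_2 = 22, ..., and d_n = 35 - 26/n increases monotonically toward 35. All terms lie in [9, 35), so |d_n| = d_n and the supremum is the limit 35, which is not attained by any individual d_n. Hence ||D|| = 35.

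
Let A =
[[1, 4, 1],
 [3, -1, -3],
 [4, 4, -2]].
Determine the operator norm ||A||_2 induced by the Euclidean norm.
||A||_2 ≈ 7.1037 (= sqrt(largest eigenvalue of A^T A))

||A||_2 = sigma_max(A) = sqrt(lambda_max(A^T A)). Form the symmetric matrix M = A^T A =
[[26, 17, -16],
 [17, 33, -1],
 [-16, -1, 14]].
Its characteristic polynomial (trace, sum of principal 2x2 minors, determinant of M give the coefficients) is
  p(λ) = det(λ I - M) = λ^3 - 73λ^2 + 1138λ - 36.
No integer candidate from the rational root theorem (±divisors of 36) is a root, so the roots are irrational. The cubic discriminant is Δ = 1004027700 > 0, so there are three distinct real roots. p(0) = -36 and p(1) = 1030 have opposite signs, so a root lies in (0, 1); Newton's method refines it to λ ≈ 0.0317. p(22) = 316 and p(23) = -312 have opposite signs, so a root lies in (22, 23); Newton's method refines it to λ ≈ 22.5054. p(50) = -636 and p(51) = 780 have opposite signs, so a root lies in (50, 51); Newton's method refines it to λ ≈ 50.4629. Check (Vieta): the three roots sum to 73, matching tr M = 73.
So the eigenvalues of A^T A are ≈ 0.0317, 22.5054, 50.4629 (all ≥ 0, as they must be for A^T A). The largest is λ_max ≈ 50.4629, hence ||A||_2 = sqrt(λ_max) ≈ 7.1037.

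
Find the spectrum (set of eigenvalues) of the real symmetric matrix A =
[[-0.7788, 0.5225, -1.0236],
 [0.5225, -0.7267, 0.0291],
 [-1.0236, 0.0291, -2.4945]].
sigma(A) ≈ {-3, -1, 0}

A is real symmetric, so its spectrum consists of real eigenvalues. Expanding the characteristic polynomial of the displayed matrix gives
  det(λ I - A) = p(λ) = λ^3 + (4)λ^2 + (3)λ + (0).
Solving p(λ) = 0 yields eigenvalues ≈ -3, -1, 0. (A is shown rounded to 4 decimals, so these recover the underlying integer eigenvalues to within that precision.)
Verification: the trace of A = -4 equals the sum of eigenvalues -4, and det(A) ≈ 0.0002 matches the eigenvalue product 0.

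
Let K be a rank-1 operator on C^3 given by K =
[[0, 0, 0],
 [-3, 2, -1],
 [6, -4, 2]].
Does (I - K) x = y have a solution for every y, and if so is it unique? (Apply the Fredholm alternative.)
(I - K) is invertible (det(I - K) = -3 ≠ 0), so for every y in C^3 the equation (I - K) x = y has a unique solution.

K has rank 1, so it is an outer product K = u v^T: every row of K is a multiple of one row vector. Reading off the entries, u = (0, -1, 2) and v = (3, -2, 1) (row i of K equals u_i·v^T). A rank-one matrix u v^T satisfies K u = u (v·u) and kills the (2)-dimensional subspace v^⊥, so its characteristic polynomial is lambda^2 (lambda - v·u) with v·u = tr K = 4. Hence the eigenvalues of I - K are 1 (multiplicity 2) and 1 - (4) = -3, so det(I - K) = -3. (Direct check: I - K =
[[1, 0, 0],
 [3, -1, 1],
 [-6, 4, -1]]
has determinant -3.) The finite-dimensional Fredholm alternative says: either (I - K) is invertible, or ker(I - K) ≠ {0} and then range(I - K) = ker((I - K)^*)^⊥, with dim ker(I - K) = dim ker((I - K)^*). Since det(I - K) ≠ 0, 1 is not an eigenvalue of K and ker(I - K) = {0}, so we are in the first case: for every y there is a unique x = (I - K)^(-1) y. Explicitly, by the Sherman–Morrison formula, (I - u v^T)^(-1) = I + u v^T/(1 - v·u), i.e. (I - K)^(-1) = I + K/(-3).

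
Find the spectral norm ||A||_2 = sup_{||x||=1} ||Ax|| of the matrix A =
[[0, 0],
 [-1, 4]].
||A||_2 = sqrt(17) ≈ 4.1231 (= sqrt(largest eigenvalue of A^T A))

||A||_2 = sigma_max(A) = sqrt(lambda_max(A^T A)). Form the symmetric matrix M = A^T A =
[[1, -4],
 [-4, 16]].
Its characteristic polynomial (trace, determinant of M give the coefficients) is
  p(λ) = det(λ I - M) = λ^2 - 17λ.
For λ^2 - 17λ the discriminant is 289. It is a perfect square (17^2), so the roots are rational: λ = (17 ± 17)/2 = 17, 0.
So the eigenvalues of A^T A are ≈ 0, 17 (all ≥ 0, as they must be for A^T A). The largest is λ_max = 17, hence ||A||_2 = sqrt(λ_max) = sqrt(17) ≈ 4.1231.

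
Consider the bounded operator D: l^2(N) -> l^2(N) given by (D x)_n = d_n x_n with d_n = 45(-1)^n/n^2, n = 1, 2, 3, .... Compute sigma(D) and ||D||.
sigma(D) = {45(-1)^n/n^2 : n ≥ 1} ∪ {0}; ||D|| = 45

A bounded diagonal operator on l^2 with diagonal entries d_n has spectrum equal to the closure of {d_n : n ≥ 1}: every d_n is an eigenvalue (with eigenvector e_n), so {d_n} ⊂ sigma(D); the spectrum is closed, so its closure is too; and for lambda not in the closure, (D - lambda I) has bounded inverse (the diagonal entries 1/(d_n - lambda) are bounded). For our sequence d_n = 45(-1)^n/n^2, n = 1, 2, 3, ...:
  - {d_n} = {45(-1)^n/n^2 : n ≥ 1}; the only limit point is 0
  - closure = {45(-1)^n/n^2 : n ≥ 1} ∪ {0}
For the norm: a diagonal operator has ||D|| = sup_n |d_n|. Here |d_n| = 45/n^2 is decreasing, so sup_n |d_n| = |d_1| = 45. So ||D|| = 45.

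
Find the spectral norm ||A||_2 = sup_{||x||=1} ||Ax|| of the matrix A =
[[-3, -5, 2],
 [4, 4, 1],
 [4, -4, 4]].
||A||_2 ≈ 8.3625 (= sqrt(largest eigenvalue of A^T A))

||A||_2 = sigma_max(A) = sqrt(lambda_max(A^T A)). Form the symmetric matrix M = A^T A =
[[41, 15, 14],
 [15, 57, -22],
 [14, -22, 21]].
Its characteristic polynomial (trace, sum of principal 2x2 minors, determinant of M give the coefficients) is
  p(λ) = det(λ I - M) = λ^3 - 119λ^2 + 3490λ - 4096.
No integer candidate from the rational root theorem (±divisors of 4096) is a root, so the roots are irrational. The cubic discriminant is Δ = 5005545892 > 0, so there are three distinct real roots. p(1) = -724 and p(2) = 2416 have opposite signs, so a root lies in (1, 2); Newton's method refines it to λ ≈ 1.2242. p(47) = 886 and p(48) = -160 have opposite signs, so a root lies in (47, 48); Newton's method refines it to λ ≈ 47.844. p(69) = -1336 and p(70) = 104 have opposite signs, so a root lies in (69, 70); Newton's method refines it to λ ≈ 69.9317. Check (Vieta): the three roots sum to 119, matching tr M = 119.
So the eigenvalues of A^T A are ≈ 1.2242, 47.844, 69.9317 (all ≥ 0, as they must be for A^T A). The largest is λ_max ≈ 69.9317, hence ||A||_2 = sqrt(λ_max) ≈ 8.3625.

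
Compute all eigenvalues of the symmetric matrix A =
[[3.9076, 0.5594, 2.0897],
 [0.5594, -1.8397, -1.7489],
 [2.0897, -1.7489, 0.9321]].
sigma(A) ≈ {-3, 1, 5}

A is real symmetric, so its spectrum consists of real eigenvalues. Expanding the characteristic polynomial of the displayed matrix gives
  det(λ I - A) = p(λ) = λ^3 + (-3)λ^2 + (-13)λ + (15).
Solving p(λ) = 0 yields eigenvalues ≈ -3, 1, 5. (A is shown rounded to 4 decimals, so these recover the underlying integer eigenvalues to within that precision.)
Verification: the trace of A = 3 equals the sum of eigenvalues 3, and det(A) ≈ -14.9995 matches the eigenvalue product -15.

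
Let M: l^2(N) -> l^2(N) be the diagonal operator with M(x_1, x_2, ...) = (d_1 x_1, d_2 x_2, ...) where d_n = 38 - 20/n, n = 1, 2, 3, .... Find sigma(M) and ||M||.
sigma(M) = {38 - 20/n : n ≥ 1} ∪ {38}; ||M|| = 38

A bounded diagonal operator on l^2 with diagonal entries d_n has spectrum equal to the closure of {d_n : n ≥ 1}: every d_n is an eigenvalue (with eigenvector e_n), so {d_n} ⊂ sigma(M); the spectrum is closed, so its closure is too; and for lambda not in the closure, (M - lambda I) has bounded inverse (the diagonal entries 1/(d_n - lambda) are bounded). For our sequence d_n = 38 - 20/n, n = 1, 2, 3, ...:
  - {d_n} = {38 - 20/n : n ≥ 1}; the only limit point is 38
  - closure = {38 - 20/n : n ≥ 1} ∪ {38}
For the norm: a diagonal operator has ||M|| = sup_n |d_n|. Here d_n = 38 - 20/n increases monotonically from d_1 = 18 toward 38, with all terms in [18, 38); so sup_n |d_n| = 38 (the supremum is the limit, not attained). So ||M|| = 38.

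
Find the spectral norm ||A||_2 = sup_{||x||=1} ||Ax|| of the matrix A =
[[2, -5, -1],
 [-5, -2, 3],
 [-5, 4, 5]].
||A||_2 ≈ 10.0525 (= sqrt(largest eigenvalue of A^T A))

||A||_2 = sigma_max(A) = sqrt(lambda_max(A^T A)). Form the symmetric matrix M = A^T A =
[[54, -20, -42],
 [-20, 45, 19],
 [-42, 19, 35]].
Its characteristic polynomial (trace, sum of principal 2x2 minors, determinant of M give the coefficients) is
  p(λ) = det(λ I - M) = λ^3 - 134λ^2 + 3370λ - 4096.
No integer candidate from the rational root theorem (±divisors of 4096) is a root, so the roots are irrational. The cubic discriminant is Δ = 44252981872 > 0, so there are three distinct real roots. p(1) = -859 and p(2) = 2116 have opposite signs, so a root lies in (1, 2); Newton's method refines it to λ ≈ 1.28. p(31) = 1391 and p(32) = -704 have opposite signs, so a root lies in (31, 32); Newton's method refines it to λ ≈ 31.6681. p(101) = -359 and p(102) = 6716 have opposite signs, so a root lies in (101, 102); Newton's method refines it to λ ≈ 101.0519. Check (Vieta): the three roots sum to 134, matching tr M = 134.
So the eigenvalues of A^T A are ≈ 1.28, 31.6681, 101.0519 (all ≥ 0, as they must be for A^T A). The largest is λ_max ≈ 101.0519, hence ||A||_2 = sqrt(λ_max) ≈ 10.0525.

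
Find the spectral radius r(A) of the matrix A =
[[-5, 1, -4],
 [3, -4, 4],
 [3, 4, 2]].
r(A) = (5 + sqrt(85))/2 ≈ 7.1098

The eigenvalues of A are the roots of its characteristic polynomial. With M = A (coefficients from the trace, the sum of principal 2x2 minors, and det A):
  p(λ) = det(λ I - M) = λ^3 + 7λ^2 - 5λ - 30.
By the rational root theorem any rational root is an integer divisor of 30. Testing λ = -2: p(-2) = -8 + 28 + 10 - 30 = 0, so λ = -2 is a root. Dividing out (λ + 2) leaves p(λ) = (λ + 2)(λ^2 + 5λ - 15). For λ^2 + 5λ - 15 the discriminant is 85. It is nonnegative but not a perfect square, so the roots are real and irrational: λ = (-5 ± sqrt(85))/2 ≈ 2.1098, -7.1098.
Thus the eigenvalues (to 4 decimals) are 2.1098 (modulus 2.1098); -7.1098 (modulus 7.1098); -2 (modulus 2). The spectral radius is the largest modulus: r(A) = (5 + sqrt(85))/2 ≈ 7.1098. (Cross-check: r(A) ≤ ||A||_2 ≈ 8.9778; equality holds whenever A is normal, though it can also hold for some non-normal A.)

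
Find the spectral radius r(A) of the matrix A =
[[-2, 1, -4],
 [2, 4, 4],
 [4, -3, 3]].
r(A) ≈ 4.2239

The eigenvalues of A are the roots of its characteristic polynomial. With M = A (coefficients from the trace, the sum of principal 2x2 minors, and det A):
  p(λ) = det(λ I - M) = λ^3 - 5λ^2 + 24λ - 50.
No integer candidate from the rational root theorem (±divisors of 50) is a root, so the roots are irrational. The cubic discriminant is Δ = -25396 < 0, so there is one real root and a complex-conjugate pair. p(2) = -14 and p(3) = 4 have opposite signs, so a root lies in (2, 3); Newton's method refines it to λ ≈ 2.8025. Dividing out (λ - (2.8025)) leaves approximately λ^2 - 2.1975λ + 17.8415. For λ^2 - 2.1975λ + 17.8415 the discriminant is -66.5367. It is negative, so the remaining roots are the complex-conjugate pair λ ≈ 1.0988 ± 4.0785i. Their product equals the constant term, so |λ|^2 ≈ 17.8415 and |λ| ≈ 4.2239.
Thus the eigenvalues (to 4 decimals) are 2.8025 (modulus 2.8025); 1.0988 ± 4.0785i (modulus 4.2239). The spectral radius is the largest modulus: r(A) ≈ 4.2239. (Cross-check: r(A) ≤ ||A||_2 ≈ 7.8613; equality holds whenever A is normal, though it can also hold for some non-normal A.)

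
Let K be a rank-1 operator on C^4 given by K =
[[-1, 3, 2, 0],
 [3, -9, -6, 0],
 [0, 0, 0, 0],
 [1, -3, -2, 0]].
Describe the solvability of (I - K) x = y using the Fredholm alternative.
(I - K) is invertible (det(I - K) = 11 ≠ 0), so for every y in C^4 the equation (I - K) x = y has a unique solution.

K has rank 1, so it is an outer product K = u v^T: every row of K is a multiple of one row vector. Reading off the entries, u = (1, -3, 0, -1) and v = (-1, 3, 2, 0) (row i of K equals u_i·v^T). A rank-one matrix u v^T satisfies K u = u (v·u) and kills the (3)-dimensional subspace v^⊥, so its characteristic polynomial is lambda^3 (lambda - v·u) with v·u = tr K = -10. Hence the eigenvalues of I - K are 1 (multiplicity 3) and 1 - (-10) = 11, so det(I - K) = 11. (Direct check: I - K =
[[2, -3, -2, 0],
 [-3, 10, 6, 0],
 [0, 0, 1, 0],
 [-1, 3, 2, 1]]
has determinant 11.) The finite-dimensional Fredholm alternative says: either (I - K) is invertible, or ker(I - K) ≠ {0} and then range(I - K) = ker((I - K)^*)^⊥, with dim ker(I - K) = dim ker((I - K)^*). Since det(I - K) ≠ 0, 1 is not an eigenvalue of K and ker(I - K) = {0}, so we are in the first case: for every y there is a unique x = (I - K)^(-1) y. Explicitly, by the Sherman–Morrison formula, (I - u v^T)^(-1) = I + u v^T/(1 - v·u), i.e. (I - K)^(-1) = I + K/(11).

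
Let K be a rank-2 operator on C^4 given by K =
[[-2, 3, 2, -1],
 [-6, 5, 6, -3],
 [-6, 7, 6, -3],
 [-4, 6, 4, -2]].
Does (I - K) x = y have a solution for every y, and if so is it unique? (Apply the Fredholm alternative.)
(I - K) is invertible (det(I - K) = -2 ≠ 0), so for every y in C^4 the equation (I - K) x = y has a unique solution.

K has rank 2 and factors as K = U V^T = u1 v1^T + u2 v2^T with u1 = (1, 3, 3, 2), v1 = (-2, 1, 2, -1), u2 = (-1, -1, -2, -2), v2 = (0, -2, 0, 0) (multiplying out reproduces the displayed K). The nonzero eigenvalues of U V^T coincide with those of the 2 x 2 matrix G = V^T U = [[v1·u1, v1·u2], [v2·u1, v2·u2]] = [[5, -1], [-6, 2]], and by the Sylvester determinant identity det(I_4 - U V^T) = det(I_2 - V^T U) = det([[-4, 1], [6, -1]]) = (-4)(-1) - (1)(6) = -2. (Direct check: I - K =
[[3, -3, -2, 1],
 [6, -4, -6, 3],
 [6, -7, -5, 3],
 [4, -6, -4, 3]]
has determinant -2.) The finite-dimensional Fredholm alternative says: either (I - K) is invertible, or ker(I - K) ≠ {0} and then range(I - K) = ker((I - K)^*)^⊥, with dim ker(I - K) = dim ker((I - K)^*). Since det(I - K) ≠ 0, 1 is not an eigenvalue of K and ker(I - K) = {0}, so we are in the first case: for every y there is a unique x = (I - K)^(-1) y. (Explicitly, by the Woodbury identity, (I - U V^T)^(-1) = I + U (I_2 - G)^(-1) V^T.)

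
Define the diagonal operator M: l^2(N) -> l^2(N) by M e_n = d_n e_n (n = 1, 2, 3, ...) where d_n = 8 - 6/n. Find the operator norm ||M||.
||M|| = 8

For a diagonal operator on l^2 with entries d_n, ||M|| = sup_n |d_n|. Here d_1 = 2, d_2 = 5, ..., and d_n = 8 - 6/n increases monotonically toward 8. All terms lie in [2, 8), so |d_n| = d_n and the supremum is the limit 8, which is not attained by any individual d_n. Hence ||M|| = 8.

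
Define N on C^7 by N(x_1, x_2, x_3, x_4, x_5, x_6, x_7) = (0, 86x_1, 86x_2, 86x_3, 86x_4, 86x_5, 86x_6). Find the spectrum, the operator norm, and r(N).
sigma(N) = {0}; ||N|| = 86; r(N) = 0. (N is nilpotent with N^7 = 0.)

On C^7, N is a strictly lower-triangular matrix with 86 on the subdiagonal and zeros elsewhere, so its characteristic polynomial is lambda^7 and every eigenvalue is 0: sigma(N) = {0}. For the operator norm, N e_i = 86e_{i+1} for i = 1, ..., 6 and N e_7 = 0, so the singular values of N are 86 (with multiplicity 6) and 0; hence ||N|| = 86. The spectral radius r(N) = max|lambda| = 0. Note ||N|| > r(N) — characteristic of non-normal nilpotent operators. Indeed N^7 = 0.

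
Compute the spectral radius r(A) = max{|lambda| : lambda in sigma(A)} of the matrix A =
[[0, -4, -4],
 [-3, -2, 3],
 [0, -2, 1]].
r(A) ≈ 4.5255

The eigenvalues of A are the roots of its characteristic polynomial. With M = A (coefficients from the trace, the sum of principal 2x2 minors, and det A):
  p(λ) = det(λ I - M) = λ^3 + λ^2 - 8λ + 36.
No integer candidate from the rational root theorem (±divisors of 36) is a root, so the roots are irrational. The cubic discriminant is Δ = -38208 < 0, so there is one real root and a complex-conjugate pair. p(-5) = -24 and p(-4) = 20 have opposite signs, so a root lies in (-5, -4); Newton's method refines it to λ ≈ -4.5255. Dividing out (λ - (-4.5255)) leaves approximately λ^2 - 3.5255λ + 7.9549. For λ^2 - 3.5255λ + 7.9549 the discriminant is -19.3901. It is negative, so the remaining roots are the complex-conjugate pair λ ≈ 1.7628 ± 2.2017i. Their product equals the constant term, so |λ|^2 ≈ 7.9549 and |λ| ≈ 2.8204.
Thus the eigenvalues (to 4 decimals) are -4.5255 (modulus 4.5255); 1.7628 ± 2.2017i (modulus 2.8204). The spectral radius is the largest modulus: r(A) ≈ 4.5255. (Cross-check: r(A) ≤ ||A||_2 ≈ 5.7873; equality holds whenever A is normal, though it can also hold for some non-normal A.)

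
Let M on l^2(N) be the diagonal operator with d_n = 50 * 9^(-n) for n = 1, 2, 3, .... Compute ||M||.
||M|| = 50/9 (attained at n = 1)

For M diagonal, ||M|| = sup_n |d_n|. The sequence d_n = 50 * 9^(-n) is positive and strictly decreasing (ratio 9^(-1) < 1), so the supremum is d_1 = 50/9. Hence ||M|| = 50/9.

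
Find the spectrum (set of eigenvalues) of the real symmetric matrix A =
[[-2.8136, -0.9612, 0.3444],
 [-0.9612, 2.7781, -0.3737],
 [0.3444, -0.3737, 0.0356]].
sigma(A) ≈ {-3, 0, 3}

A is real symmetric, so its spectrum consists of real eigenvalues. Expanding the characteristic polynomial of the displayed matrix gives
  det(λ I - A) = p(λ) = λ^3 + (0)λ^2 + (-9)λ + (0).
Solving p(λ) = 0 yields eigenvalues ≈ -3, 0, 3. (A is shown rounded to 4 decimals, so these recover the underlying integer eigenvalues to within that precision.)
Verification: the trace of A = 0 equals the sum of eigenvalues 0, and det(A) ≈ -0.0003 matches the eigenvalue product 0.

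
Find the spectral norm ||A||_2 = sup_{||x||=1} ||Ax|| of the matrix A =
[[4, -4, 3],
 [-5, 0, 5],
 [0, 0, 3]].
||A||_2 ≈ 7.4307 (= sqrt(largest eigenvalue of A^T A))

||A||_2 = sigma_max(A) = sqrt(lambda_max(A^T A)). Form the symmetric matrix M = A^T A =
[[41, -16, -13],
 [-16, 16, -12],
 [-13, -12, 43]].
Its characteristic polynomial (trace, sum of principal 2x2 minors, determinant of M give the coefficients) is
  p(λ) = det(λ I - M) = λ^3 - 100λ^2 + 2538λ - 3600.
No integer candidate from the rational root theorem (±divisors of 3600) is a root, so the roots are irrational. The cubic discriminant is Δ = 717220512 > 0, so there are three distinct real roots. p(1) = -1161 and p(2) = 1084 have opposite signs, so a root lies in (1, 2); Newton's method refines it to λ ≈ 1.5065. p(43) = 141 and p(44) = -344 have opposite signs, so a root lies in (43, 44); Newton's method refines it to λ ≈ 43.2782. p(55) = -135 and p(56) = 544 have opposite signs, so a root lies in (55, 56); Newton's method refines it to λ ≈ 55.2153. Check (Vieta): the three roots sum to 100, matching tr M = 100.
So the eigenvalues of A^T A are ≈ 1.5065, 43.2782, 55.2153 (all ≥ 0, as they must be for A^T A). The largest is λ_max ≈ 55.2153, hence ||A||_2 = sqrt(λ_max) ≈ 7.4307.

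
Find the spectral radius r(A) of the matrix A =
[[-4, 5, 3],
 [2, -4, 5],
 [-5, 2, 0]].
r(A) ≈ 8.5365

The eigenvalues of A are the roots of its characteristic polynomial. With M = A (coefficients from the trace, the sum of principal 2x2 minors, and det A):
  p(λ) = det(λ I - M) = λ^3 + 8λ^2 + 11λ + 133.
No integer candidate from the rational root theorem (±divisors of 133) is a root, so the roots are irrational. The cubic discriminant is Δ = -536895 < 0, so there is one real root and a complex-conjugate pair. p(-9) = -47 and p(-8) = 45 have opposite signs, so a root lies in (-9, -8); Newton's method refines it to λ ≈ -8.5365. Dividing out (λ - (-8.5365)) leaves approximately λ^2 - 0.5365λ + 15.5801. For λ^2 - 0.5365λ + 15.5801 the discriminant is -62.0325. It is negative, so the remaining roots are the complex-conjugate pair λ ≈ 0.2683 ± 3.938i. Their product equals the constant term, so |λ|^2 ≈ 15.5801 and |λ| ≈ 3.9472.
Thus the eigenvalues (to 4 decimals) are -8.5365 (modulus 8.5365); 0.2683 ± 3.938i (modulus 3.9472). The spectral radius is the largest modulus: r(A) ≈ 8.5365. (Cross-check: r(A) ≤ ||A||_2 ≈ 9.1155; equality holds whenever A is normal, though it can also hold for some non-normal A.)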